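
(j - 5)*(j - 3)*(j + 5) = j^3 - 3*j^2 - 25*j + 75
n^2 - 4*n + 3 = (n - 3)*(n - 1)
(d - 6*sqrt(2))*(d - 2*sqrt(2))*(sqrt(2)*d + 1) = sqrt(2)*d^3 - 15*d^2 + 16*sqrt(2)*d + 24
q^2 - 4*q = q*(q - 4)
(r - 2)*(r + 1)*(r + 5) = r^3 + 4*r^2 - 7*r - 10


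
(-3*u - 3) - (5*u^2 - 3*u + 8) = -5*u^2 - 11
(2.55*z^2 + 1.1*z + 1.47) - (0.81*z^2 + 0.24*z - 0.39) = 1.74*z^2 + 0.86*z + 1.86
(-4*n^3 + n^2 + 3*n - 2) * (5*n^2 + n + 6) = -20*n^5 + n^4 - 8*n^3 - n^2 + 16*n - 12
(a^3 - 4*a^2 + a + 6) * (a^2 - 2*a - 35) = a^5 - 6*a^4 - 26*a^3 + 144*a^2 - 47*a - 210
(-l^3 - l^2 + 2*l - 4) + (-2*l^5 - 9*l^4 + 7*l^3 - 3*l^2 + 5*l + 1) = -2*l^5 - 9*l^4 + 6*l^3 - 4*l^2 + 7*l - 3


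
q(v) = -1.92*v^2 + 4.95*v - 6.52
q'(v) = 4.95 - 3.84*v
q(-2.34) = -28.62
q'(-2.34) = 13.94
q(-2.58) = -32.07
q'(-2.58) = 14.86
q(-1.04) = -13.74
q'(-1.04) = 8.94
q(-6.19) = -110.73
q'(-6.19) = 28.72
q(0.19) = -5.65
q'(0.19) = 4.22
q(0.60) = -4.24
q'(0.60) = 2.65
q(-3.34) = -44.47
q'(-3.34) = 17.78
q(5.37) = -35.31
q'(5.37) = -15.67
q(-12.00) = -342.40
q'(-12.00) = 51.03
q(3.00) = -8.95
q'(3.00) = -6.57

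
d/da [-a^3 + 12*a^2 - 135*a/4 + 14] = -3*a^2 + 24*a - 135/4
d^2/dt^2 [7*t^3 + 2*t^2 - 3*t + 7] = 42*t + 4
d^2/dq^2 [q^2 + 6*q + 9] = 2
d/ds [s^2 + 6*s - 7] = 2*s + 6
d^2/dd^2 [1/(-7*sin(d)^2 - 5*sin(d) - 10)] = (196*sin(d)^4 + 105*sin(d)^3 - 549*sin(d)^2 - 260*sin(d) + 90)/(7*sin(d)^2 + 5*sin(d) + 10)^3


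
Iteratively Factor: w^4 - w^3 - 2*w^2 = (w)*(w^3 - w^2 - 2*w) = w*(w - 2)*(w^2 + w) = w^2*(w - 2)*(w + 1)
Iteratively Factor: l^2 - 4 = (l + 2)*(l - 2)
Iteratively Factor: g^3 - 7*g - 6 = (g + 1)*(g^2 - g - 6) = (g + 1)*(g + 2)*(g - 3)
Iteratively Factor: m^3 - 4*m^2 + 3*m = (m - 3)*(m^2 - m) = m*(m - 3)*(m - 1)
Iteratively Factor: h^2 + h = (h + 1)*(h)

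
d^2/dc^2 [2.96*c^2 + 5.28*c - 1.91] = 5.92000000000000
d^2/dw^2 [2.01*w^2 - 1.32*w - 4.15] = 4.02000000000000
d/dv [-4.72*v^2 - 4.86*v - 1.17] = -9.44*v - 4.86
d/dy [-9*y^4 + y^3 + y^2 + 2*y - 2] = -36*y^3 + 3*y^2 + 2*y + 2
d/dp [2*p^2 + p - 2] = 4*p + 1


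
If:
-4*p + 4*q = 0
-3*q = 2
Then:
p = -2/3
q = -2/3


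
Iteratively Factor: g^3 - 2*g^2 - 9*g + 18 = (g + 3)*(g^2 - 5*g + 6) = (g - 2)*(g + 3)*(g - 3)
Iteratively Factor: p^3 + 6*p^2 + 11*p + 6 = (p + 3)*(p^2 + 3*p + 2) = (p + 1)*(p + 3)*(p + 2)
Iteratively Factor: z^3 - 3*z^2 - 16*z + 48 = (z - 4)*(z^2 + z - 12) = (z - 4)*(z - 3)*(z + 4)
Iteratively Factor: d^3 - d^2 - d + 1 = (d + 1)*(d^2 - 2*d + 1) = (d - 1)*(d + 1)*(d - 1)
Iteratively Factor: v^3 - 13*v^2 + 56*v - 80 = (v - 4)*(v^2 - 9*v + 20) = (v - 4)^2*(v - 5)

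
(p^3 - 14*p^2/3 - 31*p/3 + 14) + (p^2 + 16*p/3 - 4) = p^3 - 11*p^2/3 - 5*p + 10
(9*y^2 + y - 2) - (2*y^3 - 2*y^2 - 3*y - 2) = -2*y^3 + 11*y^2 + 4*y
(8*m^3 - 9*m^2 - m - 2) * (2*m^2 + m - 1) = 16*m^5 - 10*m^4 - 19*m^3 + 4*m^2 - m + 2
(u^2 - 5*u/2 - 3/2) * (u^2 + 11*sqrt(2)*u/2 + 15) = u^4 - 5*u^3/2 + 11*sqrt(2)*u^3/2 - 55*sqrt(2)*u^2/4 + 27*u^2/2 - 75*u/2 - 33*sqrt(2)*u/4 - 45/2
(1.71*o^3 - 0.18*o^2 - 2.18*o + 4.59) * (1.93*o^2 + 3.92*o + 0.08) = 3.3003*o^5 + 6.3558*o^4 - 4.7762*o^3 + 0.298699999999998*o^2 + 17.8184*o + 0.3672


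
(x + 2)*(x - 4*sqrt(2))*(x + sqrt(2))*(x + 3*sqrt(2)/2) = x^4 - 3*sqrt(2)*x^3/2 + 2*x^3 - 17*x^2 - 3*sqrt(2)*x^2 - 34*x - 12*sqrt(2)*x - 24*sqrt(2)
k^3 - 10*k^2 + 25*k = k*(k - 5)^2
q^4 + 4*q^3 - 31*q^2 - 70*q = q*(q - 5)*(q + 2)*(q + 7)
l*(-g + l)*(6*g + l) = -6*g^2*l + 5*g*l^2 + l^3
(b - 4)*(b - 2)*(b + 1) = b^3 - 5*b^2 + 2*b + 8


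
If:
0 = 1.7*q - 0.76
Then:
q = 0.45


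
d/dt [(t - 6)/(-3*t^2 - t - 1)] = (-3*t^2 - t + (t - 6)*(6*t + 1) - 1)/(3*t^2 + t + 1)^2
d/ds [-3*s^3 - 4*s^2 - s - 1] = -9*s^2 - 8*s - 1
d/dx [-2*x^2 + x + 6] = 1 - 4*x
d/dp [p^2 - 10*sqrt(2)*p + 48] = 2*p - 10*sqrt(2)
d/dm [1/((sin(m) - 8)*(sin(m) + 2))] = 2*(3 - sin(m))*cos(m)/((sin(m) - 8)^2*(sin(m) + 2)^2)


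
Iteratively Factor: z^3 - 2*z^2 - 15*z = (z - 5)*(z^2 + 3*z) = z*(z - 5)*(z + 3)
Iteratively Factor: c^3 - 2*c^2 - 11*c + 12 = (c + 3)*(c^2 - 5*c + 4) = (c - 4)*(c + 3)*(c - 1)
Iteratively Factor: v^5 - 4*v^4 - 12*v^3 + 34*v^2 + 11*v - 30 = (v - 2)*(v^4 - 2*v^3 - 16*v^2 + 2*v + 15) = (v - 2)*(v + 1)*(v^3 - 3*v^2 - 13*v + 15) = (v - 2)*(v + 1)*(v + 3)*(v^2 - 6*v + 5) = (v - 5)*(v - 2)*(v + 1)*(v + 3)*(v - 1)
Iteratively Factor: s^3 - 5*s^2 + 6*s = (s)*(s^2 - 5*s + 6) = s*(s - 3)*(s - 2)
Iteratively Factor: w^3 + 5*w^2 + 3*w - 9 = (w + 3)*(w^2 + 2*w - 3) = (w - 1)*(w + 3)*(w + 3)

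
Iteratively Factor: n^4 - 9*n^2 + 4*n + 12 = (n - 2)*(n^3 + 2*n^2 - 5*n - 6) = (n - 2)*(n + 3)*(n^2 - n - 2) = (n - 2)^2*(n + 3)*(n + 1)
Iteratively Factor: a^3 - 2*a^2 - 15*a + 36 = (a + 4)*(a^2 - 6*a + 9) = (a - 3)*(a + 4)*(a - 3)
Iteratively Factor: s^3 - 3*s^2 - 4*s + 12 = (s - 3)*(s^2 - 4) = (s - 3)*(s - 2)*(s + 2)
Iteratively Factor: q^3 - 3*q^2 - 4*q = (q - 4)*(q^2 + q) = q*(q - 4)*(q + 1)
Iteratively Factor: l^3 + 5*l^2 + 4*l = (l)*(l^2 + 5*l + 4) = l*(l + 1)*(l + 4)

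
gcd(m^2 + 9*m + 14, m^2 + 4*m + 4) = m + 2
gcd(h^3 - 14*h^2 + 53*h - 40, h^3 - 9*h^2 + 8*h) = h^2 - 9*h + 8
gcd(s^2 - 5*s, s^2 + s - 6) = 1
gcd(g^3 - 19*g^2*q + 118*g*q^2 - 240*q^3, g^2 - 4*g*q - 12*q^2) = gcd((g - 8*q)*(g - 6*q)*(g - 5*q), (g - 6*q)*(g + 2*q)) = -g + 6*q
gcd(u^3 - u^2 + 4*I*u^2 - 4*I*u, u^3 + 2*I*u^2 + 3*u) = u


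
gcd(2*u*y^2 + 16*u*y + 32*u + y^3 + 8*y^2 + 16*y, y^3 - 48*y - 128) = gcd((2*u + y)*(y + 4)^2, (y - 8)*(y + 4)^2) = y^2 + 8*y + 16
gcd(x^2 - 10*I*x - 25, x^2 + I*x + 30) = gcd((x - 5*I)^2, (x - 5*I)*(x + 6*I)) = x - 5*I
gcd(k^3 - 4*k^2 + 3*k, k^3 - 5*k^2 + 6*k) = k^2 - 3*k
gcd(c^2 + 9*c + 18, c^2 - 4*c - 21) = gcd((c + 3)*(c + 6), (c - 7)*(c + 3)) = c + 3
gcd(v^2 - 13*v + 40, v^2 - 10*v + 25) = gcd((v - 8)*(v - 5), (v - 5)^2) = v - 5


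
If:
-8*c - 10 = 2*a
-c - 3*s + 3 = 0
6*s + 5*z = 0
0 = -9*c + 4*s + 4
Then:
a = -251/31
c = 24/31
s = 23/31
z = -138/155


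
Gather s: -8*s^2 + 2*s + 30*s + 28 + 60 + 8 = -8*s^2 + 32*s + 96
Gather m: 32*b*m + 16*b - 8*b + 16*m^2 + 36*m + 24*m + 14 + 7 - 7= 8*b + 16*m^2 + m*(32*b + 60) + 14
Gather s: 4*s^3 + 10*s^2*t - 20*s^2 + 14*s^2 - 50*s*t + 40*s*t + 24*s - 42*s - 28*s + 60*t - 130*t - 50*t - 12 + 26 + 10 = 4*s^3 + s^2*(10*t - 6) + s*(-10*t - 46) - 120*t + 24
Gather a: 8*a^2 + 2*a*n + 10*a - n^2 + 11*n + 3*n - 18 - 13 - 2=8*a^2 + a*(2*n + 10) - n^2 + 14*n - 33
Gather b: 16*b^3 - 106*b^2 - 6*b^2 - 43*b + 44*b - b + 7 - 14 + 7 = 16*b^3 - 112*b^2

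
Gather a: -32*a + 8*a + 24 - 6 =18 - 24*a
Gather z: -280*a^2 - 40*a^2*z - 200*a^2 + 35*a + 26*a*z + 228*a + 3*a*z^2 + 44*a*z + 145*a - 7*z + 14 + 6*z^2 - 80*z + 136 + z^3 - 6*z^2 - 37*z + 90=-480*a^2 + 3*a*z^2 + 408*a + z^3 + z*(-40*a^2 + 70*a - 124) + 240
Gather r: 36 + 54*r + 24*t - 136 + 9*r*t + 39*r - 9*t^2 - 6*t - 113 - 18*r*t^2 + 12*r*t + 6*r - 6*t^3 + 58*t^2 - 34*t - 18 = r*(-18*t^2 + 21*t + 99) - 6*t^3 + 49*t^2 - 16*t - 231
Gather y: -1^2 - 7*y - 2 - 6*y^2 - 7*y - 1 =-6*y^2 - 14*y - 4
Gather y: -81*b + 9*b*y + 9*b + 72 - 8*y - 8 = -72*b + y*(9*b - 8) + 64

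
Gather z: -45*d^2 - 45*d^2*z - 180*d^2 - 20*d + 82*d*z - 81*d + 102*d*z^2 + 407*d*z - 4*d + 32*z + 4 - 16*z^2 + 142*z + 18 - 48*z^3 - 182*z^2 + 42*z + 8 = -225*d^2 - 105*d - 48*z^3 + z^2*(102*d - 198) + z*(-45*d^2 + 489*d + 216) + 30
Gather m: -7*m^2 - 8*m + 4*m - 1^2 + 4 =-7*m^2 - 4*m + 3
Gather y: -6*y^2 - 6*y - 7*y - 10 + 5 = -6*y^2 - 13*y - 5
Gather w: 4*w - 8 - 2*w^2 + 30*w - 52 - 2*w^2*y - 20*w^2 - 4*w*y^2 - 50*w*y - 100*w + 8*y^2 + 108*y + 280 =w^2*(-2*y - 22) + w*(-4*y^2 - 50*y - 66) + 8*y^2 + 108*y + 220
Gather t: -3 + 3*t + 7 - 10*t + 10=14 - 7*t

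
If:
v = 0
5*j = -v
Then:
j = 0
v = 0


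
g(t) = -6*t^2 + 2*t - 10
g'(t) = 2 - 12*t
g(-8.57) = -467.81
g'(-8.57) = 104.84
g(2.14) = -33.20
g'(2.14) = -23.68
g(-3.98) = -113.00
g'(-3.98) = 49.76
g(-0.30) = -11.14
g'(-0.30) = 5.60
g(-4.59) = -145.59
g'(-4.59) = 57.08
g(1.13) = -15.40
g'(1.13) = -11.56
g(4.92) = -145.40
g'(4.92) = -57.04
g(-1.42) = -24.94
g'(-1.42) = 19.04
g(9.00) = -478.00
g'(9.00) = -106.00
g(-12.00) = -898.00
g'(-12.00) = 146.00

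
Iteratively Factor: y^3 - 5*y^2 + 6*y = (y - 3)*(y^2 - 2*y) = (y - 3)*(y - 2)*(y)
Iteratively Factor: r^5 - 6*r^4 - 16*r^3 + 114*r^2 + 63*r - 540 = (r - 4)*(r^4 - 2*r^3 - 24*r^2 + 18*r + 135) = (r - 4)*(r + 3)*(r^3 - 5*r^2 - 9*r + 45) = (r - 5)*(r - 4)*(r + 3)*(r^2 - 9) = (r - 5)*(r - 4)*(r + 3)^2*(r - 3)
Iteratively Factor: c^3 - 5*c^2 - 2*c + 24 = (c - 3)*(c^2 - 2*c - 8) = (c - 3)*(c + 2)*(c - 4)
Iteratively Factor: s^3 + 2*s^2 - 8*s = (s - 2)*(s^2 + 4*s) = s*(s - 2)*(s + 4)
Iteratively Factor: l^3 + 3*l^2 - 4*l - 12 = (l - 2)*(l^2 + 5*l + 6) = (l - 2)*(l + 2)*(l + 3)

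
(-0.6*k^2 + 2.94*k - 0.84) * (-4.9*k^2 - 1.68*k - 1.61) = 2.94*k^4 - 13.398*k^3 + 0.142800000000001*k^2 - 3.3222*k + 1.3524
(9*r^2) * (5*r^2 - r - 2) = 45*r^4 - 9*r^3 - 18*r^2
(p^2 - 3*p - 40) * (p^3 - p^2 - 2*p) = p^5 - 4*p^4 - 39*p^3 + 46*p^2 + 80*p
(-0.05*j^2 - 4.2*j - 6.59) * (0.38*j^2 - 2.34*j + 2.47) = -0.019*j^4 - 1.479*j^3 + 7.2003*j^2 + 5.0466*j - 16.2773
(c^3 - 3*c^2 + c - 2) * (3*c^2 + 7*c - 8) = 3*c^5 - 2*c^4 - 26*c^3 + 25*c^2 - 22*c + 16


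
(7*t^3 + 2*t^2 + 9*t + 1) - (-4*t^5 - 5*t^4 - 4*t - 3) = 4*t^5 + 5*t^4 + 7*t^3 + 2*t^2 + 13*t + 4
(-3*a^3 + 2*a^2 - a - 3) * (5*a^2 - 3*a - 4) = -15*a^5 + 19*a^4 + a^3 - 20*a^2 + 13*a + 12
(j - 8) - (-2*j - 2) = 3*j - 6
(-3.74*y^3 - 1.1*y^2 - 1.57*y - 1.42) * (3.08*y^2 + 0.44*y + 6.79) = -11.5192*y^5 - 5.0336*y^4 - 30.7142*y^3 - 12.5334*y^2 - 11.2851*y - 9.6418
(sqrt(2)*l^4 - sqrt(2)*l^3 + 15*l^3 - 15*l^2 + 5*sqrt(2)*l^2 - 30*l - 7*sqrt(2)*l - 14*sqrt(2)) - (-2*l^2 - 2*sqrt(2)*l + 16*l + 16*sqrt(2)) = sqrt(2)*l^4 - sqrt(2)*l^3 + 15*l^3 - 13*l^2 + 5*sqrt(2)*l^2 - 46*l - 5*sqrt(2)*l - 30*sqrt(2)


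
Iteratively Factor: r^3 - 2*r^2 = (r - 2)*(r^2) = r*(r - 2)*(r)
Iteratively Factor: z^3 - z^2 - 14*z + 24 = (z + 4)*(z^2 - 5*z + 6) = (z - 3)*(z + 4)*(z - 2)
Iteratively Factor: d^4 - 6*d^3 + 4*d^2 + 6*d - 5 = (d + 1)*(d^3 - 7*d^2 + 11*d - 5) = (d - 1)*(d + 1)*(d^2 - 6*d + 5) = (d - 1)^2*(d + 1)*(d - 5)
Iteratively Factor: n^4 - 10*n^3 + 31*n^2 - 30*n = (n - 2)*(n^3 - 8*n^2 + 15*n) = (n - 5)*(n - 2)*(n^2 - 3*n) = (n - 5)*(n - 3)*(n - 2)*(n)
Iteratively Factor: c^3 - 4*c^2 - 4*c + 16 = (c - 2)*(c^2 - 2*c - 8) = (c - 2)*(c + 2)*(c - 4)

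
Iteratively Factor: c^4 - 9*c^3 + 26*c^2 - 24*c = (c - 4)*(c^3 - 5*c^2 + 6*c) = (c - 4)*(c - 2)*(c^2 - 3*c) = (c - 4)*(c - 3)*(c - 2)*(c)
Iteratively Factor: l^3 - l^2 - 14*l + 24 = (l + 4)*(l^2 - 5*l + 6) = (l - 3)*(l + 4)*(l - 2)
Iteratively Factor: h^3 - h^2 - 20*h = (h - 5)*(h^2 + 4*h) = h*(h - 5)*(h + 4)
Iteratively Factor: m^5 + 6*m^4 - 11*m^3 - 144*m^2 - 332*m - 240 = (m + 2)*(m^4 + 4*m^3 - 19*m^2 - 106*m - 120) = (m - 5)*(m + 2)*(m^3 + 9*m^2 + 26*m + 24) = (m - 5)*(m + 2)^2*(m^2 + 7*m + 12) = (m - 5)*(m + 2)^2*(m + 3)*(m + 4)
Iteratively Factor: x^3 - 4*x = (x)*(x^2 - 4) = x*(x + 2)*(x - 2)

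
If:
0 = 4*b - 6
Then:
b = 3/2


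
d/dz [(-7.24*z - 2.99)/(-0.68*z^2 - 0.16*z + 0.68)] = (4.9232*z^2 + 1.1584*z - (1.36*z + 0.16)*(7.24*z + 2.99) - 4.9232)/(0.68*z^2 + 0.16*z - 0.68)^2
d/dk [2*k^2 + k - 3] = 4*k + 1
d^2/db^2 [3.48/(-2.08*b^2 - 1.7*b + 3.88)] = (30.111744*b^2 + 24.61056*b - 3.48*(4.16*b + 1.7)*(8.32*b + 3.4) - 56.169984)/(2.08*b^2 + 1.7*b - 3.88)^3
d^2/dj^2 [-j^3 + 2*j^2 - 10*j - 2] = 4 - 6*j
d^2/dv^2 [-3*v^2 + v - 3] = -6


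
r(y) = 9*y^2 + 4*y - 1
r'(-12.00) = -212.00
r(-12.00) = 1247.00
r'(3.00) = 58.00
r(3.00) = 92.00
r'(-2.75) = -45.50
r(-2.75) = 56.06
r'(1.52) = 31.36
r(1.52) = 25.87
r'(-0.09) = 2.38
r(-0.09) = -1.29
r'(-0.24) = -0.32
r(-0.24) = -1.44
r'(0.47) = 12.46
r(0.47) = 2.87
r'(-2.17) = -35.06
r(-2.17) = 32.70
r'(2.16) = 42.88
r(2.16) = 49.63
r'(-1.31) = -19.58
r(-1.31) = 9.20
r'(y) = 18*y + 4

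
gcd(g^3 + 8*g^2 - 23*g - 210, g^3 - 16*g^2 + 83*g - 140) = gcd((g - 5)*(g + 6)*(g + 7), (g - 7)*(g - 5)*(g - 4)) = g - 5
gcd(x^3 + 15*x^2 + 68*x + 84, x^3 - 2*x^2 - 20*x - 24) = x + 2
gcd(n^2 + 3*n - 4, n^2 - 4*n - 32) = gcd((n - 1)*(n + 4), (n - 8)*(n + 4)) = n + 4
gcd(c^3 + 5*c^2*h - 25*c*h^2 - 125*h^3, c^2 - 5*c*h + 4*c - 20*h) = c - 5*h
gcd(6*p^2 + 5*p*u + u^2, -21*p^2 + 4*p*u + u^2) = 1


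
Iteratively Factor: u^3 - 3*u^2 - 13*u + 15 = (u + 3)*(u^2 - 6*u + 5) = (u - 1)*(u + 3)*(u - 5)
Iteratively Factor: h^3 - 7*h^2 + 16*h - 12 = (h - 2)*(h^2 - 5*h + 6) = (h - 2)^2*(h - 3)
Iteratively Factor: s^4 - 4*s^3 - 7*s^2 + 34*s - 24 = (s - 4)*(s^3 - 7*s + 6) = (s - 4)*(s - 2)*(s^2 + 2*s - 3) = (s - 4)*(s - 2)*(s + 3)*(s - 1)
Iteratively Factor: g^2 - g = (g)*(g - 1)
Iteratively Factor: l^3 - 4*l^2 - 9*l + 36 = (l - 3)*(l^2 - l - 12) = (l - 3)*(l + 3)*(l - 4)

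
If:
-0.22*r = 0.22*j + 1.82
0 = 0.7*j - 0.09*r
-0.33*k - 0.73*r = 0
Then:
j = -0.94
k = 16.22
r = -7.33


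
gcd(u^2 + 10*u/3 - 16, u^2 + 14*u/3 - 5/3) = 1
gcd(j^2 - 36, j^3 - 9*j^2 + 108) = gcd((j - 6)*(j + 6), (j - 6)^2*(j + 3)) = j - 6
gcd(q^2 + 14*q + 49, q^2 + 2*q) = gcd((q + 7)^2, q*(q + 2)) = 1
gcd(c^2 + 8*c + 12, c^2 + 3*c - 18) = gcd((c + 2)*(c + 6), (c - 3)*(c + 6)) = c + 6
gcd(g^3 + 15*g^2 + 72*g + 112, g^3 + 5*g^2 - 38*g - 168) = g^2 + 11*g + 28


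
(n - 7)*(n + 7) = n^2 - 49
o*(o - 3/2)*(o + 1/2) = o^3 - o^2 - 3*o/4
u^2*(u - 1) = u^3 - u^2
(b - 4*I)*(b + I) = b^2 - 3*I*b + 4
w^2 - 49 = (w - 7)*(w + 7)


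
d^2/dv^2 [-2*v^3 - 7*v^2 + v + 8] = -12*v - 14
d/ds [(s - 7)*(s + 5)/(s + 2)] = (s^2 + 4*s + 31)/(s^2 + 4*s + 4)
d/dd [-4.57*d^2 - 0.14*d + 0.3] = -9.14*d - 0.14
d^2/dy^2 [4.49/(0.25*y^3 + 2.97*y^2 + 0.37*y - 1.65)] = (-(6.735*y + 26.6706)*(0.25*y^3 + 2.97*y^2 + 0.37*y - 1.65) + 4.49*(0.75*y^2 + 5.94*y + 0.37)*(1.5*y^2 + 11.88*y + 0.74))/(0.25*y^3 + 2.97*y^2 + 0.37*y - 1.65)^3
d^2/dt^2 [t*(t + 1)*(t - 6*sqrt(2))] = 6*t - 12*sqrt(2) + 2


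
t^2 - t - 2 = (t - 2)*(t + 1)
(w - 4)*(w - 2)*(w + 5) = w^3 - w^2 - 22*w + 40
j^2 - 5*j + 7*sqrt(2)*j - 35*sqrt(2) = (j - 5)*(j + 7*sqrt(2))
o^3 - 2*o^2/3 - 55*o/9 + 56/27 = (o - 8/3)*(o - 1/3)*(o + 7/3)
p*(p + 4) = p^2 + 4*p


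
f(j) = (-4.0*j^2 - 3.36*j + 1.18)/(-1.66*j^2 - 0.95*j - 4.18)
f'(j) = (-8.0*j - 3.36)/(-1.66*j^2 - 0.95*j - 4.18) + (3.32*j + 0.95)*(-4.0*j^2 - 3.36*j + 1.18)/(-1.66*j^2 - 0.95*j - 4.18)^2 = (-1.7776*j^2 + 37.3576*j + 15.1658)/(2.7556*j^4 + 3.154*j^3 + 14.7801*j^2 + 7.942*j + 17.4724)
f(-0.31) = -0.45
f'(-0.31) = 0.21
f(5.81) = 2.33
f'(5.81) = 0.04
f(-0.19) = -0.41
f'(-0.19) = 0.49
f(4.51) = 2.26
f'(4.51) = 0.08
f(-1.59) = 0.52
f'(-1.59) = -1.03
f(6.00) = 2.34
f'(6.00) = 0.04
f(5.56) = 2.32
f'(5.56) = 0.05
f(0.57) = 0.39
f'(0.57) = 1.30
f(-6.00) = 2.11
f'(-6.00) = -0.08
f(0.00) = -0.28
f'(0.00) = 0.87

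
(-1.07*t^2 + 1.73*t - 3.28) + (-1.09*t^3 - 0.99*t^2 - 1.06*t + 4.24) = -1.09*t^3 - 2.06*t^2 + 0.67*t + 0.96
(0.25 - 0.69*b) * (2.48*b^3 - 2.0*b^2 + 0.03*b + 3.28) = -1.7112*b^4 + 2.0*b^3 - 0.5207*b^2 - 2.2557*b + 0.82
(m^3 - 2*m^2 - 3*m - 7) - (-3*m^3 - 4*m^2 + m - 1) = 4*m^3 + 2*m^2 - 4*m - 6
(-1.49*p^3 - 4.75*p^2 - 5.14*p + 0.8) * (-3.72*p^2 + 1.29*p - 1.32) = 5.5428*p^5 + 15.7479*p^4 + 14.9601*p^3 - 3.3366*p^2 + 7.8168*p - 1.056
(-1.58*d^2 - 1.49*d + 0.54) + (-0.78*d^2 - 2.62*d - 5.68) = -2.36*d^2 - 4.11*d - 5.14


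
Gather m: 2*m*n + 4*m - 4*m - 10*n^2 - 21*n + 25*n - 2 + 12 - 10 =2*m*n - 10*n^2 + 4*n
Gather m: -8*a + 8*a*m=8*a*m - 8*a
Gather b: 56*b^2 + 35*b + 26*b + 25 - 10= 56*b^2 + 61*b + 15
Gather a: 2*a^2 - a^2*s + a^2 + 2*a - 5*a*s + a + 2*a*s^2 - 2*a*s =a^2*(3 - s) + a*(2*s^2 - 7*s + 3)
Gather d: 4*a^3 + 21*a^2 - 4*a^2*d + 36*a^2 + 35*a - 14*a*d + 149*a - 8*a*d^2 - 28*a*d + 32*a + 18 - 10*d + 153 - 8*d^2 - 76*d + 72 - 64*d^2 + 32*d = 4*a^3 + 57*a^2 + 216*a + d^2*(-8*a - 72) + d*(-4*a^2 - 42*a - 54) + 243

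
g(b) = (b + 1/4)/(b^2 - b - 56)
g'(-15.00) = -0.00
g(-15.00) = -0.08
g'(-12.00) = -0.02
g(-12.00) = -0.12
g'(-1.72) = -0.02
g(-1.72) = 0.03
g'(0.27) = -0.02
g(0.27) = -0.01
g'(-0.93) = -0.02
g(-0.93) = 0.01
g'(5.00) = -0.06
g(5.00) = -0.15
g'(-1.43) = -0.02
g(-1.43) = 0.02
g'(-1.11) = -0.02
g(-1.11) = 0.02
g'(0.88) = -0.02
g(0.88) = -0.02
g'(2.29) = -0.02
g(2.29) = -0.05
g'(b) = (1 - 2*b)*(b + 1/4)/(b^2 - b - 56)^2 + 1/(b^2 - b - 56)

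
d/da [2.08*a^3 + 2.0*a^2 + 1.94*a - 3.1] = 6.24*a^2 + 4.0*a + 1.94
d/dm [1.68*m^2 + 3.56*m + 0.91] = 3.36*m + 3.56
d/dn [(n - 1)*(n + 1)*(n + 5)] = 3*n^2 + 10*n - 1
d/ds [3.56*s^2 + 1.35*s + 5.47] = 7.12*s + 1.35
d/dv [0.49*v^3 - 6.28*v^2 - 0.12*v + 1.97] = 1.47*v^2 - 12.56*v - 0.12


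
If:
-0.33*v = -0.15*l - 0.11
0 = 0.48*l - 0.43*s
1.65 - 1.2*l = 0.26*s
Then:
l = 1.11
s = 1.24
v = 0.84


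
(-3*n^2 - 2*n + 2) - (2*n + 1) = -3*n^2 - 4*n + 1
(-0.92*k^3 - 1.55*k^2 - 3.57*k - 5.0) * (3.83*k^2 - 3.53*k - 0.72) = -3.5236*k^5 - 2.6889*k^4 - 7.5392*k^3 - 5.4319*k^2 + 20.2204*k + 3.6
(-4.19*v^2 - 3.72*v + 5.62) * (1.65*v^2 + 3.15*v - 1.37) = -6.9135*v^4 - 19.3365*v^3 + 3.2953*v^2 + 22.7994*v - 7.6994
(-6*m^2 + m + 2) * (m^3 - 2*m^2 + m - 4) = -6*m^5 + 13*m^4 - 6*m^3 + 21*m^2 - 2*m - 8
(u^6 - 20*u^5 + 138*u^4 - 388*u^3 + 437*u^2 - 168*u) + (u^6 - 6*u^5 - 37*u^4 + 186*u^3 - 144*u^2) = 2*u^6 - 26*u^5 + 101*u^4 - 202*u^3 + 293*u^2 - 168*u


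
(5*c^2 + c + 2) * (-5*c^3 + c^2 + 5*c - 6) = -25*c^5 + 16*c^3 - 23*c^2 + 4*c - 12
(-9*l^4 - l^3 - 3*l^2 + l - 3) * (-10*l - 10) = 90*l^5 + 100*l^4 + 40*l^3 + 20*l^2 + 20*l + 30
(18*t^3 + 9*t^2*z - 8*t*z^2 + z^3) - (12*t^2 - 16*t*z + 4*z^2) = 18*t^3 + 9*t^2*z - 12*t^2 - 8*t*z^2 + 16*t*z + z^3 - 4*z^2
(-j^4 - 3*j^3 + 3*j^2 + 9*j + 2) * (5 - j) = j^5 - 2*j^4 - 18*j^3 + 6*j^2 + 43*j + 10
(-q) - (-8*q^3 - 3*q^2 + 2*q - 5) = 8*q^3 + 3*q^2 - 3*q + 5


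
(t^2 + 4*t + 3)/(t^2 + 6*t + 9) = (t + 1)/(t + 3)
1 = 1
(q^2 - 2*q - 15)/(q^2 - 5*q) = (q + 3)/q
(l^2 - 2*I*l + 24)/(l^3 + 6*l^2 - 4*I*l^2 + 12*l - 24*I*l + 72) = (l + 4*I)/(l^2 + 2*l*(3 + I) + 12*I)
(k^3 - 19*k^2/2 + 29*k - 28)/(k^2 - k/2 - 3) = (2*k^2 - 15*k + 28)/(2*k + 3)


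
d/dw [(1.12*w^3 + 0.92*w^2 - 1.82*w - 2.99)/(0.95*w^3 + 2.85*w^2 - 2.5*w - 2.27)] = (4.44089209850063e-16*w^5 + 2.318*w^4 - 2.142*w^3 + 3.7813*w^2 + 12.8662*w - 3.3436)/(0.9025*w^6 + 5.415*w^5 + 3.3725*w^4 - 18.563*w^3 - 6.689*w^2 + 11.35*w + 5.1529)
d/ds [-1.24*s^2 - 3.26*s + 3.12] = -2.48*s - 3.26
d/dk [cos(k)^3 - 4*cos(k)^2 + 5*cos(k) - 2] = (-3*cos(k)^2 + 8*cos(k) - 5)*sin(k)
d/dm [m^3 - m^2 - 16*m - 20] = 3*m^2 - 2*m - 16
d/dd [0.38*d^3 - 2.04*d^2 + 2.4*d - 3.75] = 1.14*d^2 - 4.08*d + 2.4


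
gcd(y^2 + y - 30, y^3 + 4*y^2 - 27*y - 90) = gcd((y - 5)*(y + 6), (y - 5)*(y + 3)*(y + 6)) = y^2 + y - 30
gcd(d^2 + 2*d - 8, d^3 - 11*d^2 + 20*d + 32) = 1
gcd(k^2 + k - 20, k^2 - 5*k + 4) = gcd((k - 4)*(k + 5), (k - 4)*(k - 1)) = k - 4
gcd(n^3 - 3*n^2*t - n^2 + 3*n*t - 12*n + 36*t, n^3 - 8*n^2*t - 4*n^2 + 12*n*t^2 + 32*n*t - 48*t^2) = n - 4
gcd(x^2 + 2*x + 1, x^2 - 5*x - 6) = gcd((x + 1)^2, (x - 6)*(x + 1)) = x + 1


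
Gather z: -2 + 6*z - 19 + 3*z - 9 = 9*z - 30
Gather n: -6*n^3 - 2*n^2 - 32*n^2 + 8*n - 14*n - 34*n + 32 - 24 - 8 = -6*n^3 - 34*n^2 - 40*n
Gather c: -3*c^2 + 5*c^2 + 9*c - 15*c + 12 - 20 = 2*c^2 - 6*c - 8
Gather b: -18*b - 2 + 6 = 4 - 18*b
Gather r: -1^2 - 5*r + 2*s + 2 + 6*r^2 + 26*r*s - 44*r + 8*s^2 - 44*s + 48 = 6*r^2 + r*(26*s - 49) + 8*s^2 - 42*s + 49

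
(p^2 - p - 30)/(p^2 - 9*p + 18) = (p + 5)/(p - 3)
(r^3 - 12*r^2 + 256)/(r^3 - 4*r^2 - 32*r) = (r - 8)/r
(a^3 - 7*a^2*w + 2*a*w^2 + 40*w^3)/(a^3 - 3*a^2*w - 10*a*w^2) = (a - 4*w)/a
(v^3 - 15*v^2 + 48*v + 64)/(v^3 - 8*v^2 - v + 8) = (v - 8)/(v - 1)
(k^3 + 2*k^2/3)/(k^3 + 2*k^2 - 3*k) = k*(3*k + 2)/(3*(k^2 + 2*k - 3))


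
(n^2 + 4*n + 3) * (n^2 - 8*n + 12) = n^4 - 4*n^3 - 17*n^2 + 24*n + 36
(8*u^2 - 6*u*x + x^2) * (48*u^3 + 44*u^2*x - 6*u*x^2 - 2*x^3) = 384*u^5 + 64*u^4*x - 264*u^3*x^2 + 64*u^2*x^3 + 6*u*x^4 - 2*x^5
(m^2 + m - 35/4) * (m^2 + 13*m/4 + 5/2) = m^4 + 17*m^3/4 - 3*m^2 - 415*m/16 - 175/8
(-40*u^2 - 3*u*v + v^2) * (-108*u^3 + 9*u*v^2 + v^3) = 4320*u^5 + 324*u^4*v - 468*u^3*v^2 - 67*u^2*v^3 + 6*u*v^4 + v^5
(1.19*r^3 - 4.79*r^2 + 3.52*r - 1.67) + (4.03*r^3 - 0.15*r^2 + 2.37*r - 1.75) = 5.22*r^3 - 4.94*r^2 + 5.89*r - 3.42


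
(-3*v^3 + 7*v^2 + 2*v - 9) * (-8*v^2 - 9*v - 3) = 24*v^5 - 29*v^4 - 70*v^3 + 33*v^2 + 75*v + 27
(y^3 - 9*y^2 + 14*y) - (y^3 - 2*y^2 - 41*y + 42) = -7*y^2 + 55*y - 42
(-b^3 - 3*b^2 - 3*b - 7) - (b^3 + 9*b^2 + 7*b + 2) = -2*b^3 - 12*b^2 - 10*b - 9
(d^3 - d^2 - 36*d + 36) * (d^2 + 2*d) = d^5 + d^4 - 38*d^3 - 36*d^2 + 72*d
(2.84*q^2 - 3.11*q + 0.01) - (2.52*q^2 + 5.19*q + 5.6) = 0.32*q^2 - 8.3*q - 5.59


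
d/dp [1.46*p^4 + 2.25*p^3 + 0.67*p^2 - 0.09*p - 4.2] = 5.84*p^3 + 6.75*p^2 + 1.34*p - 0.09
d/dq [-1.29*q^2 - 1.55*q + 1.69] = -2.58*q - 1.55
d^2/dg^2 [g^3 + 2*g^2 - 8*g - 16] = 6*g + 4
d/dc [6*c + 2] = 6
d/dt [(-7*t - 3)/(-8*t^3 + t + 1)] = (56*t^3 - 7*t - (7*t + 3)*(24*t^2 - 1) - 7)/(-8*t^3 + t + 1)^2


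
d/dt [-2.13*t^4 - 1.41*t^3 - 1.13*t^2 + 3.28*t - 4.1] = -8.52*t^3 - 4.23*t^2 - 2.26*t + 3.28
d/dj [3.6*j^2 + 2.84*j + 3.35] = 7.2*j + 2.84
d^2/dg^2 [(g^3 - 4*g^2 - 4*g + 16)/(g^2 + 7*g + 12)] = 2*(61*g^3 + 444*g^2 + 912*g + 352)/(g^6 + 21*g^5 + 183*g^4 + 847*g^3 + 2196*g^2 + 3024*g + 1728)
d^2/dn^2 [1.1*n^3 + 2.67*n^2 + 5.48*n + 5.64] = 6.6*n + 5.34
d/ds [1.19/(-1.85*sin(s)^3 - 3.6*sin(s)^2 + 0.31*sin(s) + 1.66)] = (6.6045*sin(s)^2 + 8.568*sin(s) - 0.3689)*cos(s)/(1.85*sin(s)^3 + 3.6*sin(s)^2 - 0.31*sin(s) - 1.66)^2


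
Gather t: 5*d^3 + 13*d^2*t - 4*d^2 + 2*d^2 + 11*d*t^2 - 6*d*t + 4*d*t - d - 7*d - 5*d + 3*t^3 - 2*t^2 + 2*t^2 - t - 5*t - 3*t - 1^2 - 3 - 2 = 5*d^3 - 2*d^2 + 11*d*t^2 - 13*d + 3*t^3 + t*(13*d^2 - 2*d - 9) - 6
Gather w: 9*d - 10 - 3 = 9*d - 13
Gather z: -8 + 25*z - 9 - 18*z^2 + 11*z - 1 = -18*z^2 + 36*z - 18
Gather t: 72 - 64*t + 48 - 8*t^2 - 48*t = -8*t^2 - 112*t + 120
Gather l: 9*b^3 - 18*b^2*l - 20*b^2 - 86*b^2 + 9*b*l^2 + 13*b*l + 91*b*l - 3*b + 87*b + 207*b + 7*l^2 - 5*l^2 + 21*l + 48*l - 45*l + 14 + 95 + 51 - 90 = 9*b^3 - 106*b^2 + 291*b + l^2*(9*b + 2) + l*(-18*b^2 + 104*b + 24) + 70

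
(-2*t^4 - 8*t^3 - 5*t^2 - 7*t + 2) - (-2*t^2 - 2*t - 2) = -2*t^4 - 8*t^3 - 3*t^2 - 5*t + 4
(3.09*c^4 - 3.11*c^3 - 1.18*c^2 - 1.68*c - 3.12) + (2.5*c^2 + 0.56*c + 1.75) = 3.09*c^4 - 3.11*c^3 + 1.32*c^2 - 1.12*c - 1.37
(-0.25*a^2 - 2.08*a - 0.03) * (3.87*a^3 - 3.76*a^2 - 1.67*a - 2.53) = -0.9675*a^5 - 7.1096*a^4 + 8.1222*a^3 + 4.2189*a^2 + 5.3125*a + 0.0759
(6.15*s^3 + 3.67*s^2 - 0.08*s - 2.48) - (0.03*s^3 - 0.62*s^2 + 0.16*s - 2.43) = 6.12*s^3 + 4.29*s^2 - 0.24*s - 0.0499999999999998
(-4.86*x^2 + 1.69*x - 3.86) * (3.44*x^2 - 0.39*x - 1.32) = -16.7184*x^4 + 7.709*x^3 - 7.5223*x^2 - 0.7254*x + 5.0952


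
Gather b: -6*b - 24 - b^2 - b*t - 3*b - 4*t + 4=-b^2 + b*(-t - 9) - 4*t - 20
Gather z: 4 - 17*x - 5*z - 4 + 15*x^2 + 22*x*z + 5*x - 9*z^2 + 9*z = 15*x^2 - 12*x - 9*z^2 + z*(22*x + 4)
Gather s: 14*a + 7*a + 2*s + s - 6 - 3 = 21*a + 3*s - 9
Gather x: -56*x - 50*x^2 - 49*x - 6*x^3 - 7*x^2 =-6*x^3 - 57*x^2 - 105*x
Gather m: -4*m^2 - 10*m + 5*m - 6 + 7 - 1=-4*m^2 - 5*m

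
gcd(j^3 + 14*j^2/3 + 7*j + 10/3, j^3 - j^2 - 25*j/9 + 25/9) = j + 5/3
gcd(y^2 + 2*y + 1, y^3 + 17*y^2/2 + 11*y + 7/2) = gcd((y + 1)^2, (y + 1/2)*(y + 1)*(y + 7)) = y + 1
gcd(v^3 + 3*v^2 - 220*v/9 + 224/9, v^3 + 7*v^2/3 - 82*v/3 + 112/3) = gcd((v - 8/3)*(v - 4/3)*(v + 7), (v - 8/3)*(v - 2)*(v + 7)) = v^2 + 13*v/3 - 56/3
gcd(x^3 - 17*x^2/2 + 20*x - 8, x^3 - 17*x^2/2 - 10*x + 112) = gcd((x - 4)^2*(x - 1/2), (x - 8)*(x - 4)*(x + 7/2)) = x - 4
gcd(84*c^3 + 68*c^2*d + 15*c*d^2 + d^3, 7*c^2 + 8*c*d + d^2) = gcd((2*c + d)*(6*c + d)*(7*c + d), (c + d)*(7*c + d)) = 7*c + d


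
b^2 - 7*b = b*(b - 7)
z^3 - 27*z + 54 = (z - 3)^2*(z + 6)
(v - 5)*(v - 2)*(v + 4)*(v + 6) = v^4 + 3*v^3 - 36*v^2 - 68*v + 240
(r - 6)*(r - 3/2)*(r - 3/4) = r^3 - 33*r^2/4 + 117*r/8 - 27/4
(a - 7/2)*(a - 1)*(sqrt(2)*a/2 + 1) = sqrt(2)*a^3/2 - 9*sqrt(2)*a^2/4 + a^2 - 9*a/2 + 7*sqrt(2)*a/4 + 7/2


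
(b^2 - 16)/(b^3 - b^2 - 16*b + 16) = 1/(b - 1)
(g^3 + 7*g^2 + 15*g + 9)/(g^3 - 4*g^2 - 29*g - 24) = (g + 3)/(g - 8)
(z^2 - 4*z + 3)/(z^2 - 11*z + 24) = (z - 1)/(z - 8)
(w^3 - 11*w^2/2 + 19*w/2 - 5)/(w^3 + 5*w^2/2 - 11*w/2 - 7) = (2*w^2 - 7*w + 5)/(2*w^2 + 9*w + 7)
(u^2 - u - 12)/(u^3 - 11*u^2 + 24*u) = (u^2 - u - 12)/(u*(u^2 - 11*u + 24))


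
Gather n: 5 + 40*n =40*n + 5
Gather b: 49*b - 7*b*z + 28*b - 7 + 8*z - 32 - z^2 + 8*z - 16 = b*(77 - 7*z) - z^2 + 16*z - 55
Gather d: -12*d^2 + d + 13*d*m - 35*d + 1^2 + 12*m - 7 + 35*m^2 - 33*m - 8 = -12*d^2 + d*(13*m - 34) + 35*m^2 - 21*m - 14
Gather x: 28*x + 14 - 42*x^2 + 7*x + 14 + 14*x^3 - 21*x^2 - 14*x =14*x^3 - 63*x^2 + 21*x + 28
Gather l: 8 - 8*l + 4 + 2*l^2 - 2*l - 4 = 2*l^2 - 10*l + 8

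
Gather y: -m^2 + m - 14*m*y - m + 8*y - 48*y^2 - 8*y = -m^2 - 14*m*y - 48*y^2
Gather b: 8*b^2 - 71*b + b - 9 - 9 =8*b^2 - 70*b - 18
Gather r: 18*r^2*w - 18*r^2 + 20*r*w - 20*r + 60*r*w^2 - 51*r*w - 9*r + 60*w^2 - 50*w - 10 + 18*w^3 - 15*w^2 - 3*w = r^2*(18*w - 18) + r*(60*w^2 - 31*w - 29) + 18*w^3 + 45*w^2 - 53*w - 10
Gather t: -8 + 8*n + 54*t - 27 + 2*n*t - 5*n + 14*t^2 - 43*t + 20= 3*n + 14*t^2 + t*(2*n + 11) - 15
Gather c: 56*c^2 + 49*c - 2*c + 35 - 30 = 56*c^2 + 47*c + 5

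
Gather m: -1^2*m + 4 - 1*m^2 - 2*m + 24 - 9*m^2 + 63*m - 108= -10*m^2 + 60*m - 80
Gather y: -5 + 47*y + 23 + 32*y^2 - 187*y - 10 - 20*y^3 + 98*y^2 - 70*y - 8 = -20*y^3 + 130*y^2 - 210*y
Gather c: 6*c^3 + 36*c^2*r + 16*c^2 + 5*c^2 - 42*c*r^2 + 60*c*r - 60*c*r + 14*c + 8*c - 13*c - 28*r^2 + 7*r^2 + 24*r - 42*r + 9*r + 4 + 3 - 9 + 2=6*c^3 + c^2*(36*r + 21) + c*(9 - 42*r^2) - 21*r^2 - 9*r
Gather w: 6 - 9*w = 6 - 9*w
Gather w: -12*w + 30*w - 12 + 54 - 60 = 18*w - 18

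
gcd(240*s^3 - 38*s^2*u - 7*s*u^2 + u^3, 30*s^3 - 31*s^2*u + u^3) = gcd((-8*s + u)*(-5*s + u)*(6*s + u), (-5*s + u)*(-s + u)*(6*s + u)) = 30*s^2 - s*u - u^2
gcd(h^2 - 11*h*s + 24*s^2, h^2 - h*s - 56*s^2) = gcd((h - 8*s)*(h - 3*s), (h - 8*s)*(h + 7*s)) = -h + 8*s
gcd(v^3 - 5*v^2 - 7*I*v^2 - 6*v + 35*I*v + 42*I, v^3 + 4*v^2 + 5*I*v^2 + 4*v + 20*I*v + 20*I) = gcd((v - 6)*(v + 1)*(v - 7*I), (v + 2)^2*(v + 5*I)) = 1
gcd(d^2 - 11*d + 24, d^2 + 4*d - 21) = d - 3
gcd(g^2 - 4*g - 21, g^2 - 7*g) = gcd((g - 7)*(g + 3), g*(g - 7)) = g - 7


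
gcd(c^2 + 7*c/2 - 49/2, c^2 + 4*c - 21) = c + 7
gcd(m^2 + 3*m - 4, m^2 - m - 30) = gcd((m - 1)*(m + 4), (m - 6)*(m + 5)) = 1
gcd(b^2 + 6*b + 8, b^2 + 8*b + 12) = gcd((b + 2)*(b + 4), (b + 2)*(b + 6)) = b + 2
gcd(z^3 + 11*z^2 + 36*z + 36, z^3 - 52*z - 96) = z^2 + 8*z + 12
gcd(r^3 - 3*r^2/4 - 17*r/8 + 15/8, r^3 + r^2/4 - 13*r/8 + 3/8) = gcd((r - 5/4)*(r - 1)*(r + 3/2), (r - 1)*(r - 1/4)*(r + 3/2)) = r^2 + r/2 - 3/2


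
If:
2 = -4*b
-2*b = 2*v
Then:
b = -1/2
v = 1/2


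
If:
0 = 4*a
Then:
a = 0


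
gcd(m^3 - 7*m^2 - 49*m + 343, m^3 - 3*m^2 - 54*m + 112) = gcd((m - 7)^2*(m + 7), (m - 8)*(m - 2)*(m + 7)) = m + 7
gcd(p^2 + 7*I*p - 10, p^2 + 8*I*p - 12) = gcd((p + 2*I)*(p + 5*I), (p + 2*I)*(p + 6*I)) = p + 2*I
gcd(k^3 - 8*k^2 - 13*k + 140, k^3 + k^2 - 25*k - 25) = k - 5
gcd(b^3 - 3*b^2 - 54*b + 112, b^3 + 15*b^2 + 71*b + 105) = b + 7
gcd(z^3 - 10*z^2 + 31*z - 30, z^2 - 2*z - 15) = z - 5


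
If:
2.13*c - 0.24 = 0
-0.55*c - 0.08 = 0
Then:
No Solution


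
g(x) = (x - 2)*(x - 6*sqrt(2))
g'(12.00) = 13.51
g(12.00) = 35.15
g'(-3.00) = -16.49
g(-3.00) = 57.43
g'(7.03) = 3.57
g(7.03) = -7.32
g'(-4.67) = -19.83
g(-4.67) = 87.75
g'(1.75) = -6.99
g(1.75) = 1.68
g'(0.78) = -8.93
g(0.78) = 9.40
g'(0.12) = -10.25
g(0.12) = 15.73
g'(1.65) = -7.19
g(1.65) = 2.39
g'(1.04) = -8.41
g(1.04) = 7.15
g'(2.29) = -5.91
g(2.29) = -1.80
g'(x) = 2*x - 6*sqrt(2) - 2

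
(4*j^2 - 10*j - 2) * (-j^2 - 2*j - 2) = -4*j^4 + 2*j^3 + 14*j^2 + 24*j + 4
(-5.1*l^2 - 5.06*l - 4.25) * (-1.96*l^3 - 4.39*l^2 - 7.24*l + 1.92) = 9.996*l^5 + 32.3066*l^4 + 67.4674*l^3 + 45.4999*l^2 + 21.0548*l - 8.16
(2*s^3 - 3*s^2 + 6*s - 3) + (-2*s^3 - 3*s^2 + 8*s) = -6*s^2 + 14*s - 3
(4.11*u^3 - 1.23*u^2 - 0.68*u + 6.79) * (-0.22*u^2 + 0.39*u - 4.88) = -0.9042*u^5 + 1.8735*u^4 - 20.3869*u^3 + 4.2434*u^2 + 5.9665*u - 33.1352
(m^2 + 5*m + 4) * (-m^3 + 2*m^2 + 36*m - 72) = -m^5 - 3*m^4 + 42*m^3 + 116*m^2 - 216*m - 288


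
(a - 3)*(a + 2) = a^2 - a - 6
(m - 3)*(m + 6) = m^2 + 3*m - 18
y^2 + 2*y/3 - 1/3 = (y - 1/3)*(y + 1)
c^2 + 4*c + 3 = (c + 1)*(c + 3)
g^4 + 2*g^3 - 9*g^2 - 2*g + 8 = (g - 2)*(g - 1)*(g + 1)*(g + 4)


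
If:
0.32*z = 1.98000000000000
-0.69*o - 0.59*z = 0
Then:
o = -5.29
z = 6.19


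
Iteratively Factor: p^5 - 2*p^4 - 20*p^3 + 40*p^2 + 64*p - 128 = (p + 4)*(p^4 - 6*p^3 + 4*p^2 + 24*p - 32) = (p - 4)*(p + 4)*(p^3 - 2*p^2 - 4*p + 8) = (p - 4)*(p - 2)*(p + 4)*(p^2 - 4) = (p - 4)*(p - 2)^2*(p + 4)*(p + 2)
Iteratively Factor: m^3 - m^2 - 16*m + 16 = (m - 1)*(m^2 - 16) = (m - 4)*(m - 1)*(m + 4)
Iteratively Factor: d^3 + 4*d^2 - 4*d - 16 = (d - 2)*(d^2 + 6*d + 8) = (d - 2)*(d + 2)*(d + 4)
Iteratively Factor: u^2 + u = (u)*(u + 1)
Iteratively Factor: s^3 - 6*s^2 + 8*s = (s - 4)*(s^2 - 2*s) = s*(s - 4)*(s - 2)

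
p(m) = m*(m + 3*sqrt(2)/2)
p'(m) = 2*m + 3*sqrt(2)/2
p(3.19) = 16.94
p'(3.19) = 8.50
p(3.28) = 17.72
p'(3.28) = 8.68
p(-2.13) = 0.02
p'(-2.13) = -2.14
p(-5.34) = 17.19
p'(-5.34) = -8.56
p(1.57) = 5.80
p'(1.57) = 5.26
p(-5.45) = 18.14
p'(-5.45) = -8.78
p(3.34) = 18.24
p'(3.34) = 8.80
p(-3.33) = 4.02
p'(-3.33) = -4.54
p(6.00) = 48.73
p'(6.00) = 14.12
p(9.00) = 100.09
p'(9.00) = 20.12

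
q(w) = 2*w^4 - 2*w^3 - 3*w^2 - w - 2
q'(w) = 8*w^3 - 6*w^2 - 6*w - 1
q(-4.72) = 1138.85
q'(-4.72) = -947.58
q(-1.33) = 4.99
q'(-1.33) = -22.45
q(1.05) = -6.24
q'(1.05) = -4.65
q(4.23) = 429.03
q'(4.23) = 471.76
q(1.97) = -0.78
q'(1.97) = 25.06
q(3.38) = 144.15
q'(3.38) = 219.09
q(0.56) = -3.66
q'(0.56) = -4.84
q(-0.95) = -0.41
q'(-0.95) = -7.57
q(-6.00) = 2920.00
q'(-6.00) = -1909.00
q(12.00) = 37570.00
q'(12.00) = 12887.00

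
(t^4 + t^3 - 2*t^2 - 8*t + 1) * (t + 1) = t^5 + 2*t^4 - t^3 - 10*t^2 - 7*t + 1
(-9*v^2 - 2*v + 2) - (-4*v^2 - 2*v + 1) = 1 - 5*v^2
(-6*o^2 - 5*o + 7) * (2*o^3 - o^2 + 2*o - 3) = -12*o^5 - 4*o^4 + 7*o^3 + o^2 + 29*o - 21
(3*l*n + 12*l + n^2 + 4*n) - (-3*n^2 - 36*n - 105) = 3*l*n + 12*l + 4*n^2 + 40*n + 105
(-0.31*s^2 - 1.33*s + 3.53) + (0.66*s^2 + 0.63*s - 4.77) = 0.35*s^2 - 0.7*s - 1.24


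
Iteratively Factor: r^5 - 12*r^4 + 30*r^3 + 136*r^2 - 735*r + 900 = (r - 5)*(r^4 - 7*r^3 - 5*r^2 + 111*r - 180) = (r - 5)*(r - 3)*(r^3 - 4*r^2 - 17*r + 60) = (r - 5)*(r - 3)^2*(r^2 - r - 20) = (r - 5)*(r - 3)^2*(r + 4)*(r - 5)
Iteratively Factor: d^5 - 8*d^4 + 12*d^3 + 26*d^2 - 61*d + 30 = (d - 1)*(d^4 - 7*d^3 + 5*d^2 + 31*d - 30) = (d - 1)^2*(d^3 - 6*d^2 - d + 30) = (d - 5)*(d - 1)^2*(d^2 - d - 6) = (d - 5)*(d - 1)^2*(d + 2)*(d - 3)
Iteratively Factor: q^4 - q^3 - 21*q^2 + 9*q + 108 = (q + 3)*(q^3 - 4*q^2 - 9*q + 36) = (q - 4)*(q + 3)*(q^2 - 9) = (q - 4)*(q - 3)*(q + 3)*(q + 3)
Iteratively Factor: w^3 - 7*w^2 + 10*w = (w)*(w^2 - 7*w + 10) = w*(w - 5)*(w - 2)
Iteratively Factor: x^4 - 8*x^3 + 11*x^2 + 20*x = (x + 1)*(x^3 - 9*x^2 + 20*x) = x*(x + 1)*(x^2 - 9*x + 20) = x*(x - 5)*(x + 1)*(x - 4)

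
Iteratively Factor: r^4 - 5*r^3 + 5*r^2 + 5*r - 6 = (r - 3)*(r^3 - 2*r^2 - r + 2) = (r - 3)*(r - 1)*(r^2 - r - 2) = (r - 3)*(r - 1)*(r + 1)*(r - 2)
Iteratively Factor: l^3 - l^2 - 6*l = (l + 2)*(l^2 - 3*l) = (l - 3)*(l + 2)*(l)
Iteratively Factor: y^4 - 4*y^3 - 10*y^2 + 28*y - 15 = (y - 1)*(y^3 - 3*y^2 - 13*y + 15) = (y - 5)*(y - 1)*(y^2 + 2*y - 3) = (y - 5)*(y - 1)^2*(y + 3)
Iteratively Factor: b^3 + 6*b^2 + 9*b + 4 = (b + 4)*(b^2 + 2*b + 1) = (b + 1)*(b + 4)*(b + 1)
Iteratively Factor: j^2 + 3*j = (j)*(j + 3)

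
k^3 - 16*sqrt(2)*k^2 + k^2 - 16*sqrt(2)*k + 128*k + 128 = (k + 1)*(k - 8*sqrt(2))^2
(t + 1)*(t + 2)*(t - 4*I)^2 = t^4 + 3*t^3 - 8*I*t^3 - 14*t^2 - 24*I*t^2 - 48*t - 16*I*t - 32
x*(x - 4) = x^2 - 4*x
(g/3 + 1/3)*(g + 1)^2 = g^3/3 + g^2 + g + 1/3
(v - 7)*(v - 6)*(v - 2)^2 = v^4 - 17*v^3 + 98*v^2 - 220*v + 168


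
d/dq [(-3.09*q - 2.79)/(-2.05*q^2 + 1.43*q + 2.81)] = (6.3345*q^2 - 4.4187*q - (3.09*q + 2.79)*(4.1*q - 1.43) - 8.6829)/(-2.05*q^2 + 1.43*q + 2.81)^2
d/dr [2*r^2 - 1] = 4*r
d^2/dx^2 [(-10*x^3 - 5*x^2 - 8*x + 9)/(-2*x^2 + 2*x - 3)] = 2*(32*x^3 - 378*x^2 + 234*x + 111)/(8*x^6 - 24*x^5 + 60*x^4 - 80*x^3 + 90*x^2 - 54*x + 27)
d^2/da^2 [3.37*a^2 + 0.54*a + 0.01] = 6.74000000000000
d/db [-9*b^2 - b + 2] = -18*b - 1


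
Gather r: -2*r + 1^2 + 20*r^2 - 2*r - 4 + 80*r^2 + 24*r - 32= 100*r^2 + 20*r - 35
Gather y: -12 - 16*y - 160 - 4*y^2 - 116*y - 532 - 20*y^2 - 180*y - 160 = -24*y^2 - 312*y - 864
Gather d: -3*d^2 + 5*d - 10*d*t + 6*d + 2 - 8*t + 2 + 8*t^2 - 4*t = -3*d^2 + d*(11 - 10*t) + 8*t^2 - 12*t + 4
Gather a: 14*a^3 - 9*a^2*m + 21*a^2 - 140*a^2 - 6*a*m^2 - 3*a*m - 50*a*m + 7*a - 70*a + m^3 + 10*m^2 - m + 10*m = 14*a^3 + a^2*(-9*m - 119) + a*(-6*m^2 - 53*m - 63) + m^3 + 10*m^2 + 9*m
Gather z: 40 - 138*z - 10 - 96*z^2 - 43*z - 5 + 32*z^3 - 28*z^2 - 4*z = 32*z^3 - 124*z^2 - 185*z + 25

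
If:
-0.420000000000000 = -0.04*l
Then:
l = 10.50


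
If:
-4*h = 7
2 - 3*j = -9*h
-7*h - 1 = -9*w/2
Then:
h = -7/4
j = -55/12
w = -5/2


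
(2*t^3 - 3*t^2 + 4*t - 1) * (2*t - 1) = 4*t^4 - 8*t^3 + 11*t^2 - 6*t + 1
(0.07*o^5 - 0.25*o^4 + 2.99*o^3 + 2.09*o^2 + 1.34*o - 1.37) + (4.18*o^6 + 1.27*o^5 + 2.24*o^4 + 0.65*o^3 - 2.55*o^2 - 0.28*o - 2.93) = 4.18*o^6 + 1.34*o^5 + 1.99*o^4 + 3.64*o^3 - 0.46*o^2 + 1.06*o - 4.3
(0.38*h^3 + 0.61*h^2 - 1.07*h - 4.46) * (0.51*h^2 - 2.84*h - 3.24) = 0.1938*h^5 - 0.7681*h^4 - 3.5093*h^3 - 1.2122*h^2 + 16.1332*h + 14.4504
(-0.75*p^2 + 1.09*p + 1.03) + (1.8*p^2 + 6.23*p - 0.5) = 1.05*p^2 + 7.32*p + 0.53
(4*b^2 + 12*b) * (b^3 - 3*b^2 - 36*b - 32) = 4*b^5 - 180*b^3 - 560*b^2 - 384*b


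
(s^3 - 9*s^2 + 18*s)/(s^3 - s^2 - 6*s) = (s - 6)/(s + 2)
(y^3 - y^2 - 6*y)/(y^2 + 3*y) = (y^2 - y - 6)/(y + 3)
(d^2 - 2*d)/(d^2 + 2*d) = (d - 2)/(d + 2)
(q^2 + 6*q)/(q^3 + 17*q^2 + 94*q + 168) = q/(q^2 + 11*q + 28)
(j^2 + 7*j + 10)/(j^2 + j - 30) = (j^2 + 7*j + 10)/(j^2 + j - 30)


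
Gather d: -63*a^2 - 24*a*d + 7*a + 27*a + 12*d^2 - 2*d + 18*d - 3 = -63*a^2 + 34*a + 12*d^2 + d*(16 - 24*a) - 3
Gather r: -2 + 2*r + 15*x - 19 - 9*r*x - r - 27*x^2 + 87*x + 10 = r*(1 - 9*x) - 27*x^2 + 102*x - 11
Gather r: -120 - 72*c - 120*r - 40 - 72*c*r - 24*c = -96*c + r*(-72*c - 120) - 160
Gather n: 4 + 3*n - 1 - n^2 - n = -n^2 + 2*n + 3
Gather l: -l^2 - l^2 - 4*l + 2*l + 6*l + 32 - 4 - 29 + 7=-2*l^2 + 4*l + 6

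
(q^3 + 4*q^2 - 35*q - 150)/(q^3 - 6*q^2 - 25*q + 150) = (q + 5)/(q - 5)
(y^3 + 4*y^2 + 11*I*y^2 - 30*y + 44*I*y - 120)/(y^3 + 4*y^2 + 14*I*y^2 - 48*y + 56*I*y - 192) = (y + 5*I)/(y + 8*I)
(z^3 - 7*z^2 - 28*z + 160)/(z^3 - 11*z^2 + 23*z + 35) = (z^3 - 7*z^2 - 28*z + 160)/(z^3 - 11*z^2 + 23*z + 35)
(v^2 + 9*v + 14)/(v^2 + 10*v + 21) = (v + 2)/(v + 3)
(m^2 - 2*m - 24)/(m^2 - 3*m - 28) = (m - 6)/(m - 7)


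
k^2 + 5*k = k*(k + 5)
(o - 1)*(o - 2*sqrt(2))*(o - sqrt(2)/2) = o^3 - 5*sqrt(2)*o^2/2 - o^2 + 2*o + 5*sqrt(2)*o/2 - 2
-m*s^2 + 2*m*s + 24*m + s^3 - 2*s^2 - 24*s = (-m + s)*(s - 6)*(s + 4)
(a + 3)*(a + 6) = a^2 + 9*a + 18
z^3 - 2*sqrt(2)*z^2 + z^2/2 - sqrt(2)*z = z*(z + 1/2)*(z - 2*sqrt(2))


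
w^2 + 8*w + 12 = (w + 2)*(w + 6)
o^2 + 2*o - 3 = (o - 1)*(o + 3)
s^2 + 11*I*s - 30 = (s + 5*I)*(s + 6*I)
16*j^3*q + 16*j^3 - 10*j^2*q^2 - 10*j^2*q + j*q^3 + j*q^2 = (-8*j + q)*(-2*j + q)*(j*q + j)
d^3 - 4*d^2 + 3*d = d*(d - 3)*(d - 1)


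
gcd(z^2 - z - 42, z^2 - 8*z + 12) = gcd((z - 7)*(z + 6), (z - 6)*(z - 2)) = 1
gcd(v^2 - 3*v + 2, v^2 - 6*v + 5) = v - 1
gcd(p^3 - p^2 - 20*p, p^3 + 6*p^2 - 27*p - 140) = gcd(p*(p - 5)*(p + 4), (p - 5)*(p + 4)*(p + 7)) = p^2 - p - 20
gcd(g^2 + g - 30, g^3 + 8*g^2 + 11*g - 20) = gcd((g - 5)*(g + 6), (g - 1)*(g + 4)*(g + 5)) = 1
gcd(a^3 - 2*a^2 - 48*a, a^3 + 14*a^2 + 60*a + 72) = a + 6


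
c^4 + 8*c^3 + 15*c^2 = c^2*(c + 3)*(c + 5)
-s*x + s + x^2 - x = (-s + x)*(x - 1)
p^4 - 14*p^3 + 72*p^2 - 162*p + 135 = (p - 5)*(p - 3)^3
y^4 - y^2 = y^2*(y - 1)*(y + 1)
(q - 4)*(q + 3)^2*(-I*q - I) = -I*q^4 - 3*I*q^3 + 13*I*q^2 + 51*I*q + 36*I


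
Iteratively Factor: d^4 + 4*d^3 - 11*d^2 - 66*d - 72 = (d - 4)*(d^3 + 8*d^2 + 21*d + 18) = (d - 4)*(d + 3)*(d^2 + 5*d + 6) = (d - 4)*(d + 2)*(d + 3)*(d + 3)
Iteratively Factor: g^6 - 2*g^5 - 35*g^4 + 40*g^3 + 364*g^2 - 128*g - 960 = (g + 4)*(g^5 - 6*g^4 - 11*g^3 + 84*g^2 + 28*g - 240) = (g - 2)*(g + 4)*(g^4 - 4*g^3 - 19*g^2 + 46*g + 120) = (g - 2)*(g + 2)*(g + 4)*(g^3 - 6*g^2 - 7*g + 60) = (g - 5)*(g - 2)*(g + 2)*(g + 4)*(g^2 - g - 12) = (g - 5)*(g - 4)*(g - 2)*(g + 2)*(g + 4)*(g + 3)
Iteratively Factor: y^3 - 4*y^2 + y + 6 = (y - 3)*(y^2 - y - 2) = (y - 3)*(y - 2)*(y + 1)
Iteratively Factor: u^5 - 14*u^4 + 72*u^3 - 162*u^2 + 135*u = (u)*(u^4 - 14*u^3 + 72*u^2 - 162*u + 135) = u*(u - 5)*(u^3 - 9*u^2 + 27*u - 27) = u*(u - 5)*(u - 3)*(u^2 - 6*u + 9) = u*(u - 5)*(u - 3)^2*(u - 3)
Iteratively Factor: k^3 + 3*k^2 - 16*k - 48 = (k + 4)*(k^2 - k - 12) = (k + 3)*(k + 4)*(k - 4)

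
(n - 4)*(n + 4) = n^2 - 16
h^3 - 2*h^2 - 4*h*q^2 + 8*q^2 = (h - 2)*(h - 2*q)*(h + 2*q)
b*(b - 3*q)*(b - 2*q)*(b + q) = b^4 - 4*b^3*q + b^2*q^2 + 6*b*q^3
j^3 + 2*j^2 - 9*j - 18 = (j - 3)*(j + 2)*(j + 3)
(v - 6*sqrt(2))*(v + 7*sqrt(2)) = v^2 + sqrt(2)*v - 84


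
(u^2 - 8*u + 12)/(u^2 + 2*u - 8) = (u - 6)/(u + 4)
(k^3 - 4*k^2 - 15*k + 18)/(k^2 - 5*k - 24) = (k^2 - 7*k + 6)/(k - 8)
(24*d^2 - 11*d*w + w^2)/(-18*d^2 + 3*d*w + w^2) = (-8*d + w)/(6*d + w)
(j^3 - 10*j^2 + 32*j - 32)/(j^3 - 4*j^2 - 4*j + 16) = (j - 4)/(j + 2)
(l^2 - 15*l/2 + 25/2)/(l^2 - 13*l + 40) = (l - 5/2)/(l - 8)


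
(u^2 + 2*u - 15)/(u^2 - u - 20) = (-u^2 - 2*u + 15)/(-u^2 + u + 20)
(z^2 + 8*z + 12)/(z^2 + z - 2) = (z + 6)/(z - 1)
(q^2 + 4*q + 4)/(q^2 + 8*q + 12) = (q + 2)/(q + 6)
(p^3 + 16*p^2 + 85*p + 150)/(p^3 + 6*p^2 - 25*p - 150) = (p + 5)/(p - 5)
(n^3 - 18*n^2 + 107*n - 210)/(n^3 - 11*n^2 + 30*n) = (n - 7)/n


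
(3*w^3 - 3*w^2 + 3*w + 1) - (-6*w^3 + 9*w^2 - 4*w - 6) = 9*w^3 - 12*w^2 + 7*w + 7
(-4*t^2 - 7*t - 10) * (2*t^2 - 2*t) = -8*t^4 - 6*t^3 - 6*t^2 + 20*t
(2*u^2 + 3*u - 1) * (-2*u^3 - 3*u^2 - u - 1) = -4*u^5 - 12*u^4 - 9*u^3 - 2*u^2 - 2*u + 1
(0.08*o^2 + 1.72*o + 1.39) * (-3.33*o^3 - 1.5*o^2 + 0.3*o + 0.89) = -0.2664*o^5 - 5.8476*o^4 - 7.1847*o^3 - 1.4978*o^2 + 1.9478*o + 1.2371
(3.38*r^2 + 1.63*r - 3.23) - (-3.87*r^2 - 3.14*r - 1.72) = 7.25*r^2 + 4.77*r - 1.51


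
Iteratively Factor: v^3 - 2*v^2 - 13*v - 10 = (v + 1)*(v^2 - 3*v - 10) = (v - 5)*(v + 1)*(v + 2)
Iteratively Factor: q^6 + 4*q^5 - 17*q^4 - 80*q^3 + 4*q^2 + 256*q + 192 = (q + 3)*(q^5 + q^4 - 20*q^3 - 20*q^2 + 64*q + 64) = (q + 3)*(q + 4)*(q^4 - 3*q^3 - 8*q^2 + 12*q + 16) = (q + 2)*(q + 3)*(q + 4)*(q^3 - 5*q^2 + 2*q + 8) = (q - 4)*(q + 2)*(q + 3)*(q + 4)*(q^2 - q - 2) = (q - 4)*(q + 1)*(q + 2)*(q + 3)*(q + 4)*(q - 2)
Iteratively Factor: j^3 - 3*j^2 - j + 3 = (j - 1)*(j^2 - 2*j - 3) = (j - 3)*(j - 1)*(j + 1)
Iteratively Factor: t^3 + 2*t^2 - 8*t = (t)*(t^2 + 2*t - 8) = t*(t + 4)*(t - 2)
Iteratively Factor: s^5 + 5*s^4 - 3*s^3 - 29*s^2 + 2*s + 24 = (s - 2)*(s^4 + 7*s^3 + 11*s^2 - 7*s - 12) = (s - 2)*(s + 1)*(s^3 + 6*s^2 + 5*s - 12) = (s - 2)*(s - 1)*(s + 1)*(s^2 + 7*s + 12) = (s - 2)*(s - 1)*(s + 1)*(s + 4)*(s + 3)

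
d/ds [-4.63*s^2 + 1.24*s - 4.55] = 1.24 - 9.26*s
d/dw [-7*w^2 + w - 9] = 1 - 14*w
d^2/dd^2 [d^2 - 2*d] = 2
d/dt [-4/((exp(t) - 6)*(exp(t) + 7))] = (8*exp(t) + 4)*exp(t)/((exp(t) - 6)^2*(exp(t) + 7)^2)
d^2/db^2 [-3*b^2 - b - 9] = -6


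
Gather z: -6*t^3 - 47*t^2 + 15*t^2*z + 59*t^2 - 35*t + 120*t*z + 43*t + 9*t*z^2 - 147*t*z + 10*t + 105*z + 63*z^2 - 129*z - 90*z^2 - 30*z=-6*t^3 + 12*t^2 + 18*t + z^2*(9*t - 27) + z*(15*t^2 - 27*t - 54)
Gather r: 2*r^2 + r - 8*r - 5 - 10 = 2*r^2 - 7*r - 15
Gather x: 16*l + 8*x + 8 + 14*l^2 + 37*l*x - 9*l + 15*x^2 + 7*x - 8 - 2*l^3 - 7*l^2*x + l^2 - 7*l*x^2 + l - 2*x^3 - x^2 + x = -2*l^3 + 15*l^2 + 8*l - 2*x^3 + x^2*(14 - 7*l) + x*(-7*l^2 + 37*l + 16)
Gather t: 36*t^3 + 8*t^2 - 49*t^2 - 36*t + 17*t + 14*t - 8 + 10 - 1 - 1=36*t^3 - 41*t^2 - 5*t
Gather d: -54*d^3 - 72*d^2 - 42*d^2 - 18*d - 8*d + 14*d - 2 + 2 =-54*d^3 - 114*d^2 - 12*d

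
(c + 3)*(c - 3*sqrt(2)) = c^2 - 3*sqrt(2)*c + 3*c - 9*sqrt(2)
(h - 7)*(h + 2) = h^2 - 5*h - 14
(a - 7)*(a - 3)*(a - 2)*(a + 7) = a^4 - 5*a^3 - 43*a^2 + 245*a - 294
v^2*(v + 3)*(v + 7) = v^4 + 10*v^3 + 21*v^2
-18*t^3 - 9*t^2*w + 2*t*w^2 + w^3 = (-3*t + w)*(2*t + w)*(3*t + w)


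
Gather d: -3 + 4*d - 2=4*d - 5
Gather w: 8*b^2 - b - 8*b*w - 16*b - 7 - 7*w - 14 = 8*b^2 - 17*b + w*(-8*b - 7) - 21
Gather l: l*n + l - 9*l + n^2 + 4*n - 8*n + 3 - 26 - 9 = l*(n - 8) + n^2 - 4*n - 32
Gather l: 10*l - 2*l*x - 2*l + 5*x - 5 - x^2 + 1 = l*(8 - 2*x) - x^2 + 5*x - 4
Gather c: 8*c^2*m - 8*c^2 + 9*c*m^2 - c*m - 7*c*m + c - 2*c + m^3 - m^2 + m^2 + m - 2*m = c^2*(8*m - 8) + c*(9*m^2 - 8*m - 1) + m^3 - m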